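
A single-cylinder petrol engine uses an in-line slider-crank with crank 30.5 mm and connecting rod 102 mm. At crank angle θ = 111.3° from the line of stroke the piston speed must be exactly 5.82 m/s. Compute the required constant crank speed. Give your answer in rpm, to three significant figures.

For an in-line slider-crank, |v_piston| = rω|sinθ|·[1 + r cosθ/√(L² − r² sin²θ)].
With r = 0.0305 m, L = 0.102 m, θ = 111.3°: the bracketed kinematic factor |dx/dθ| = 0.025203 m.
ω = v/|dx/dθ| = 5.82/0.025203 = 230.93 rad/s.
N = 60ω/(2π) = 2205.2 rpm.

2210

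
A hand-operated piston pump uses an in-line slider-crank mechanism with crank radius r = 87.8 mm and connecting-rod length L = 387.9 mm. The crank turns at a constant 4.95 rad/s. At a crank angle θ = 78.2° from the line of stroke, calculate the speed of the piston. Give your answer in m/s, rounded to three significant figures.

ω = 4.95 rad/s
For an in-line slider-crank, x = r cosθ + √(L² − r² sin²θ), so v = −rω sinθ·[1 + r cosθ/√(L² − r² sin²θ)].
With r = 0.0878 m, L = 0.3879 m, θ = 78.2°: √(L² − r² sin²θ) = 0.37826 m.
v = −0.0878·4.95·0.97887·[1 + 0.0878·0.20450/0.37826] = -0.44562 m/s.
|v| = 0.44562 m/s.

0.446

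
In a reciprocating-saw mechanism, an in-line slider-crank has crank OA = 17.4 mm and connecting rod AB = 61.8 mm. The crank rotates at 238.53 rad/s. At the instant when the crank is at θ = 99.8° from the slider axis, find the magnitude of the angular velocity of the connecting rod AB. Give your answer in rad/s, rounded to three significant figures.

ω = 238.5 rad/s
The rod makes angle φ with the slider axis where L sinφ = r sinθ; differentiating, L cosφ·φ̇ = r ω cosθ.
L cosφ = √(L² − r² sin²θ) = 0.059374 m.
|ω_rod| = r ω |cosθ| / √(L² − r² sin²θ) = 0.0174·238.5·0.17021/0.059374 = 11.898 rad/s.

11.9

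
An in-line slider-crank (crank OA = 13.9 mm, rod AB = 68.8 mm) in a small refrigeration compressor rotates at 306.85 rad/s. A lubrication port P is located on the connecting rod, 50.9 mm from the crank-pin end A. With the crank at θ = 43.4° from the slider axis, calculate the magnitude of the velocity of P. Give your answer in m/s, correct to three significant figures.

3.35

ω = 306.9 rad/s.  Crank-pin speed |V_A| = rω = 4.2652 m/s, perpendicular to OA.
Rod angle: sinφ = −(r/L) sinθ ⇒ φ = -7.979°; ω_rod = −rω cosθ/√(L²−r²sin²θ) = -45.484 rad/s.
V_P = V_A + ω_rod × AP, with AP = 0.0509 m along the rod.
Components: V_Px = −rω sinθ − a·ω_rod·sinφ = -3.252 m/s;  V_Py = rω cosθ + a·ω_rod·cosφ = +0.80628 m/s.
|V_P| = √(V_Px² + V_Py²) = 3.3504 m/s.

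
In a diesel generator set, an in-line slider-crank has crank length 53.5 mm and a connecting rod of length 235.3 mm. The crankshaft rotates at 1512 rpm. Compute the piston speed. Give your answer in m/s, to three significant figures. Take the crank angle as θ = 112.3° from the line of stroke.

7.15

ω = 2π·1512/60 = 158.3 rad/s
For an in-line slider-crank, x = r cosθ + √(L² − r² sin²θ), so v = −rω sinθ·[1 + r cosθ/√(L² − r² sin²θ)].
With r = 0.0535 m, L = 0.2353 m, θ = 112.3°: √(L² − r² sin²θ) = 0.23003 m.
v = −0.0535·158.3·0.92521·[1 + 0.0535·-0.37946/0.23003] = -7.1458 m/s.
|v| = 7.1458 m/s.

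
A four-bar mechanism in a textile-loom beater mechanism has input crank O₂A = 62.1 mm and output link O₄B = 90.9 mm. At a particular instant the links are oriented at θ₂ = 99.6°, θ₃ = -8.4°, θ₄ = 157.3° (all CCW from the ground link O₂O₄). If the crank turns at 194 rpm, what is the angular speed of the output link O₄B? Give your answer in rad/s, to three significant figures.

53.4

ω₂ = 20.32 rad/s (from 194 rpm).
Differentiating the loop-closure r₂e^{iθ₂}+r₃e^{iθ₃}=r₁+r₄e^{iθ₄} gives r₂ω₂e^{iθ₂}+r₃ω₃e^{iθ₃}=r₄ω₄e^{iθ₄}.
Eliminating the other unknown: ω₄ = r₂ω₂ sin(θ₂−θ₃) / [r₄ sin(θ₄−θ₃)].
Numerator sine = +0.95106; denominator sine = +0.24700.
Result = 0.0621·20.32·(+0.95106) / (0.0909·(+0.24700)) = +53.44 rad/s; magnitude 53.44 rad/s.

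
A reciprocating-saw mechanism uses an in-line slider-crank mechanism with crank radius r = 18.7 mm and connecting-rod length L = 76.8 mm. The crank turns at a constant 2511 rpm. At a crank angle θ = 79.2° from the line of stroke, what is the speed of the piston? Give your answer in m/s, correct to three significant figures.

ω = 2π·2511/60 = 263 rad/s
For an in-line slider-crank, x = r cosθ + √(L² − r² sin²θ), so v = −rω sinθ·[1 + r cosθ/√(L² − r² sin²θ)].
With r = 0.0187 m, L = 0.0768 m, θ = 79.2°: √(L² − r² sin²θ) = 0.074571 m.
v = −0.0187·263·0.98229·[1 + 0.0187·0.18738/0.074571] = -5.0571 m/s.
|v| = 5.0571 m/s.

5.06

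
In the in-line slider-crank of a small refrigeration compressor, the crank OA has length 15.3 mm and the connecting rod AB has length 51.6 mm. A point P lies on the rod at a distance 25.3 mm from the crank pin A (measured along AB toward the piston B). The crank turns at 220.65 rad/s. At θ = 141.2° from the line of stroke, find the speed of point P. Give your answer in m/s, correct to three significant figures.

ω = 220.7 rad/s.  Crank-pin speed |V_A| = rω = 3.3759 m/s, perpendicular to OA.
Rod angle: sinφ = −(r/L) sinθ ⇒ φ = -10.708°; ω_rod = −rω cosθ/√(L²−r²sin²θ) = +51.892 rad/s.
V_P = V_A + ω_rod × AP, with AP = 0.0253 m along the rod.
Components: V_Px = −rω sinθ − a·ω_rod·sinφ = -1.8715 m/s;  V_Py = rω cosθ + a·ω_rod·cosφ = -1.341 m/s.
|V_P| = √(V_Px² + V_Py²) = 2.3023 m/s.

2.30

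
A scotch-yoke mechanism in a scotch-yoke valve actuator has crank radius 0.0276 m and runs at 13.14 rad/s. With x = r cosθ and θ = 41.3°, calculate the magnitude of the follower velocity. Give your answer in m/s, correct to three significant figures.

0.239

ω = 13.14 rad/s
x = r cosθ ⇒ ẋ = −rω sinθ.
|v| = rω|sinθ| = 0.0276·13.14·|sin 41.3°| = 0.23936 m/s.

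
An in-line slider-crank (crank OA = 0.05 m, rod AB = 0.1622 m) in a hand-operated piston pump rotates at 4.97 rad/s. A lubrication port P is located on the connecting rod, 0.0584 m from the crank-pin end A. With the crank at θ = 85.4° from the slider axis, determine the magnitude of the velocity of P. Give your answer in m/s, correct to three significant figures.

ω = 4.97 rad/s.  Crank-pin speed |V_A| = rω = 0.2485 m/s, perpendicular to OA.
Rod angle: sinφ = −(r/L) sinθ ⇒ φ = -17.895°; ω_rod = −rω cosθ/√(L²−r²sin²θ) = -0.12912 rad/s.
V_P = V_A + ω_rod × AP, with AP = 0.0584 m along the rod.
Components: V_Px = −rω sinθ − a·ω_rod·sinφ = -0.25002 m/s;  V_Py = rω cosθ + a·ω_rod·cosφ = +0.012754 m/s.
|V_P| = √(V_Px² + V_Py²) = 0.25034 m/s.

0.250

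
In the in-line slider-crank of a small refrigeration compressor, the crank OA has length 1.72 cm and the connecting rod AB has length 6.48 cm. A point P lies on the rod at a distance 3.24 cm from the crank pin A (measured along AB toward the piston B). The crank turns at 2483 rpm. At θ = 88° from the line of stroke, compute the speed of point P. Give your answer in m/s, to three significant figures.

ω = 260 rad/s.  Crank-pin speed |V_A| = rω = 4.4723 m/s, perpendicular to OA.
Rod angle: sinφ = −(r/L) sinθ ⇒ φ = -15.383°; ω_rod = −rω cosθ/√(L²−r²sin²θ) = -2.4982 rad/s.
V_P = V_A + ω_rod × AP, with AP = 0.0324 m along the rod.
Components: V_Px = −rω sinθ − a·ω_rod·sinφ = -4.4911 m/s;  V_Py = rω cosθ + a·ω_rod·cosφ = +0.078041 m/s.
|V_P| = √(V_Px² + V_Py²) = 4.4918 m/s.

4.49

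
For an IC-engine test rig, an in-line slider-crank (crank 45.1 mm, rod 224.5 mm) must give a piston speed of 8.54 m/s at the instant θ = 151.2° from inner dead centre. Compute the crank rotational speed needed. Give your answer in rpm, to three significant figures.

4560

For an in-line slider-crank, |v_piston| = rω|sinθ|·[1 + r cosθ/√(L² − r² sin²θ)].
With r = 0.0451 m, L = 0.2245 m, θ = 151.2°: the bracketed kinematic factor |dx/dθ| = 0.017884 m.
ω = v/|dx/dθ| = 8.54/0.017884 = 477.52 rad/s.
N = 60ω/(2π) = 4560 rpm.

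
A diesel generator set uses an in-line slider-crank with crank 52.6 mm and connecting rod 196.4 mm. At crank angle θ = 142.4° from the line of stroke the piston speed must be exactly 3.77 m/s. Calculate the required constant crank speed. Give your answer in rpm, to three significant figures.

1430

For an in-line slider-crank, |v_piston| = rω|sinθ|·[1 + r cosθ/√(L² − r² sin²θ)].
With r = 0.0526 m, L = 0.1964 m, θ = 142.4°: the bracketed kinematic factor |dx/dθ| = 0.025191 m.
ω = v/|dx/dθ| = 3.77/0.025191 = 149.66 rad/s.
N = 60ω/(2π) = 1429.1 rpm.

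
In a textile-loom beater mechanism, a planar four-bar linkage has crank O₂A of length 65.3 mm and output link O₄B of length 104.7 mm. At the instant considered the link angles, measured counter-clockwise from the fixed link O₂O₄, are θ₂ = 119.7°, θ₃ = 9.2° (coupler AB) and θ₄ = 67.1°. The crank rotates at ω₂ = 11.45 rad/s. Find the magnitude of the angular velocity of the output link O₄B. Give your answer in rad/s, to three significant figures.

7.90

ω₂ = 11.45 rad/s
Differentiating the loop-closure r₂e^{iθ₂}+r₃e^{iθ₃}=r₁+r₄e^{iθ₄} gives r₂ω₂e^{iθ₂}+r₃ω₃e^{iθ₃}=r₄ω₄e^{iθ₄}.
Eliminating the other unknown: ω₄ = r₂ω₂ sin(θ₂−θ₃) / [r₄ sin(θ₄−θ₃)].
Numerator sine = +0.93667; denominator sine = +0.84712.
Result = 0.0653·11.45·(+0.93667) / (0.1047·(+0.84712)) = +7.8961 rad/s; magnitude 7.8961 rad/s.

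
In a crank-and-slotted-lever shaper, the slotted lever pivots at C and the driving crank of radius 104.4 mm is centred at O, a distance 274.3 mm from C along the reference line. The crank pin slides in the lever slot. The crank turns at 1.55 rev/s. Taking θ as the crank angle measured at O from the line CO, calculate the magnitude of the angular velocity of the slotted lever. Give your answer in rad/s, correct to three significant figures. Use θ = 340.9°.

ω = 9.739 rad/s (from 1.55 rev/s).
Crank pin A relative to C: A = (d + r cosθ, r sinθ); lever angle φ = atan2(r sinθ, d + r cosθ).
Differentiating tanφ: φ̇ = rω(d cosθ + r)/(d² + r² + 2dr cosθ).
d² + r² + 2dr cosθ = |CA|² = 0.140261 m²;  d cosθ + r = +0.3636 m.
|ω_lever| = |0.1044·9.739·+0.3636| / 0.140261 = 2.6357 rad/s.

2.64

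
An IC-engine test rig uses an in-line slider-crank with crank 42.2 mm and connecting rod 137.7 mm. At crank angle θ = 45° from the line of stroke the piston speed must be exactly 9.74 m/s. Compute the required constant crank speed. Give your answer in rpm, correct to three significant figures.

For an in-line slider-crank, |v_piston| = rω|sinθ|·[1 + r cosθ/√(L² − r² sin²θ)].
With r = 0.0422 m, L = 0.1377 m, θ = 45°: the bracketed kinematic factor |dx/dθ| = 0.036464 m.
ω = v/|dx/dθ| = 9.74/0.036464 = 267.12 rad/s.
N = 60ω/(2π) = 2550.8 rpm.

2550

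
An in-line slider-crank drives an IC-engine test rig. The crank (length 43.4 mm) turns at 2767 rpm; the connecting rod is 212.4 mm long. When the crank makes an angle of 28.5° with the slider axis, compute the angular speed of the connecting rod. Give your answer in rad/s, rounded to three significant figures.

52.3

ω = 289.8 rad/s (converted from 2767 rpm).
The rod makes angle φ with the slider axis where L sinφ = r sinθ; differentiating, L cosφ·φ̇ = r ω cosθ.
L cosφ = √(L² − r² sin²θ) = 0.21139 m.
|ω_rod| = r ω |cosθ| / √(L² − r² sin²θ) = 0.0434·289.8·0.87882/0.21139 = 52.281 rad/s.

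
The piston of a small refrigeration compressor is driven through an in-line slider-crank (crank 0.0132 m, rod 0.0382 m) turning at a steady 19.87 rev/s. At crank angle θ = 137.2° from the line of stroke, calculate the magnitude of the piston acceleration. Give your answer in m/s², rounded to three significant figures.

ω = 2π·19.9 = 124.8 rad/s
x(θ) = r cosθ + √(L² − r² sin²θ); with ω constant, a = ω²·d²x/dθ².
d²x/dθ² = −r cosθ − r²(cos2θ)/√u − r⁴ sin²2θ/(4u^{3/2}),  u = L² − r² sin²θ = 0.0013788 m².
Substituting r = 0.0132 m, L = 0.0382 m, θ = 137.2°: d²x/dθ² = +0.0091779 m.
a = ω²·d²x/dθ² = (124.8)²·(+0.0091779) = +143.05 m/s²;  |a| = 143.05 m/s².

143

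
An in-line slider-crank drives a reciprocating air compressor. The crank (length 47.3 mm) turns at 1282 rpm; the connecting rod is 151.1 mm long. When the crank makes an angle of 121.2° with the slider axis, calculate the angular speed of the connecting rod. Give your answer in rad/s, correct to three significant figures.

22.6

ω = 134.3 rad/s (converted from 1282 rpm).
The rod makes angle φ with the slider axis where L sinφ = r sinθ; differentiating, L cosφ·φ̇ = r ω cosθ.
L cosφ = √(L² − r² sin²θ) = 0.14558 m.
|ω_rod| = r ω |cosθ| / √(L² − r² sin²θ) = 0.0473·134.3·0.51803/0.14558 = 22.595 rad/s.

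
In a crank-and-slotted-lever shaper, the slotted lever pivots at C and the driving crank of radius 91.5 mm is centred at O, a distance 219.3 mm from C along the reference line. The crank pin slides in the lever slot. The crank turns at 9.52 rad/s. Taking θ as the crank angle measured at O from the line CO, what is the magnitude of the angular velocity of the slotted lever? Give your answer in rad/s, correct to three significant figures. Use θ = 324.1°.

2.63

ω = 9.52 rad/s
Crank pin A relative to C: A = (d + r cosθ, r sinθ); lever angle φ = atan2(r sinθ, d + r cosθ).
Differentiating tanφ: φ̇ = rω(d cosθ + r)/(d² + r² + 2dr cosθ).
d² + r² + 2dr cosθ = |CA|² = 0.0889733 m²;  d cosθ + r = +0.26914 m.
|ω_lever| = |0.0915·9.52·+0.26914| / 0.0889733 = 2.635 rad/s.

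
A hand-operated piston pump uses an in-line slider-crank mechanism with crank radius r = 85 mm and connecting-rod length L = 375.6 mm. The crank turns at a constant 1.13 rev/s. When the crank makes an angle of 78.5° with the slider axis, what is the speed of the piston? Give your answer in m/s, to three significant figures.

0.619

ω = 2π·1.13 = 7.1 rad/s
For an in-line slider-crank, x = r cosθ + √(L² − r² sin²θ), so v = −rω sinθ·[1 + r cosθ/√(L² − r² sin²θ)].
With r = 0.085 m, L = 0.3756 m, θ = 78.5°: √(L² − r² sin²θ) = 0.36625 m.
v = −0.085·7.1·0.97992·[1 + 0.085·0.19937/0.36625] = -0.61875 m/s.
|v| = 0.61875 m/s.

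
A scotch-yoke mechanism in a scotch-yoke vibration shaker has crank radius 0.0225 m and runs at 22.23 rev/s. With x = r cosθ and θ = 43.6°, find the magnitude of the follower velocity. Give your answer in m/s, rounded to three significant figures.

2.17

ω = 139.7 rad/s (from 22.23 rev/s).
x = r cosθ ⇒ ẋ = −rω sinθ.
|v| = rω|sinθ| = 0.0225·139.7·|sin 43.6°| = 2.1673 m/s.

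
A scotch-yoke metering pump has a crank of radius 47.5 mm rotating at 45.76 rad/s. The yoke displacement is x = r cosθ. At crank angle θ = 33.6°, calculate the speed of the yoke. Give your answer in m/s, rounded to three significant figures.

1.20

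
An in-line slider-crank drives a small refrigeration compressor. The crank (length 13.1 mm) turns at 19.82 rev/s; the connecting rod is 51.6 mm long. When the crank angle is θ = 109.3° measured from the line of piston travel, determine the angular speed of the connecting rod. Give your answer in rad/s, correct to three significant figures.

ω = 124.5 rad/s (converted from 19.82 rev/s).
The rod makes angle φ with the slider axis where L sinφ = r sinθ; differentiating, L cosφ·φ̇ = r ω cosθ.
L cosφ = √(L² − r² sin²θ) = 0.050097 m.
|ω_rod| = r ω |cosθ| / √(L² − r² sin²θ) = 0.0131·124.5·0.33051/0.050097 = 10.763 rad/s.

10.8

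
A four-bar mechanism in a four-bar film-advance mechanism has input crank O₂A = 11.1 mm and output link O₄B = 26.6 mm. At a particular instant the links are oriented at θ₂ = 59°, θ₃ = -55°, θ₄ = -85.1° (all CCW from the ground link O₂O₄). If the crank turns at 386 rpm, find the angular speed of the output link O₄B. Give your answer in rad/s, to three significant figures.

30.7

ω₂ = 40.42 rad/s (from 386 rpm).
Differentiating the loop-closure r₂e^{iθ₂}+r₃e^{iθ₃}=r₁+r₄e^{iθ₄} gives r₂ω₂e^{iθ₂}+r₃ω₃e^{iθ₃}=r₄ω₄e^{iθ₄}.
Eliminating the other unknown: ω₄ = r₂ω₂ sin(θ₂−θ₃) / [r₄ sin(θ₄−θ₃)].
Numerator sine = +0.91355; denominator sine = -0.50151.
Result = 0.0111·40.42·(+0.91355) / (0.0266·(-0.50151)) = -30.726 rad/s; magnitude 30.726 rad/s.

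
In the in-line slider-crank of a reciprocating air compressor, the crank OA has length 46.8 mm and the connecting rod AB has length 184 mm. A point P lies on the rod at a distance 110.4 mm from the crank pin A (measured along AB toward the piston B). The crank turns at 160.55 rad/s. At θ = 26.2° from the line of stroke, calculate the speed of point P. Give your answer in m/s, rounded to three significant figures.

4.64

ω = 160.6 rad/s.  Crank-pin speed |V_A| = rω = 7.5137 m/s, perpendicular to OA.
Rod angle: sinφ = −(r/L) sinθ ⇒ φ = -6.448°; ω_rod = −rω cosθ/√(L²−r²sin²θ) = -36.873 rad/s.
V_P = V_A + ω_rod × AP, with AP = 0.1104 m along the rod.
Components: V_Px = −rω sinθ − a·ω_rod·sinφ = -3.7745 m/s;  V_Py = rω cosθ + a·ω_rod·cosφ = +2.6967 m/s.
|V_P| = √(V_Px² + V_Py²) = 4.6389 m/s.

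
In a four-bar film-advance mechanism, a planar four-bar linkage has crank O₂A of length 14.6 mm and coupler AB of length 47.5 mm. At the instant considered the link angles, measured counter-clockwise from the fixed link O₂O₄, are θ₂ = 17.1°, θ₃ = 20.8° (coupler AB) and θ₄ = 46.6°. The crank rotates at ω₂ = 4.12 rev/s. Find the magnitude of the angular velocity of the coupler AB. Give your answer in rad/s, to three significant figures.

ω₂ = 25.89 rad/s (from 4.12 rev/s).
Differentiating the loop-closure r₂e^{iθ₂}+r₃e^{iθ₃}=r₁+r₄e^{iθ₄} gives r₂ω₂e^{iθ₂}+r₃ω₃e^{iθ₃}=r₄ω₄e^{iθ₄}.
Eliminating the other unknown: ω₃ = r₂ω₂ sin(θ₄−θ₂) / [r₃ sin(θ₃−θ₄)].
Numerator sine = +0.49242; denominator sine = -0.43523.
Result = 0.0146·25.89·(+0.49242) / (0.0475·(-0.43523)) = -9.0023 rad/s; magnitude 9.0023 rad/s.

9.00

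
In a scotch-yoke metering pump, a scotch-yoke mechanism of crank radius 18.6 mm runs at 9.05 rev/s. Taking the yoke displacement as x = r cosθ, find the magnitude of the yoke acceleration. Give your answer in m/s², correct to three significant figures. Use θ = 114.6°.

25.0

ω = 56.86 rad/s (from 9.05 rev/s).
x = r cosθ ⇒ ẍ = −rω² cosθ (ω constant).
|a| = rω²|cosθ| = 0.0186·(56.86)²·|cos 114.6°| = 25.035 m/s².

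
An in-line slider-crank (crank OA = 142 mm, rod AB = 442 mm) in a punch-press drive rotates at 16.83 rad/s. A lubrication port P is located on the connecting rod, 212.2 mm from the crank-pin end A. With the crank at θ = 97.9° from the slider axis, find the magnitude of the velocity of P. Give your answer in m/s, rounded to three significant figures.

2.32

ω = 16.83 rad/s.  Crank-pin speed |V_A| = rω = 2.3899 m/s, perpendicular to OA.
Rod angle: sinφ = −(r/L) sinθ ⇒ φ = -18.555°; ω_rod = −rω cosθ/√(L²−r²sin²θ) = +0.7839 rad/s.
V_P = V_A + ω_rod × AP, with AP = 0.2122 m along the rod.
Components: V_Px = −rω sinθ − a·ω_rod·sinφ = -2.3142 m/s;  V_Py = rω cosθ + a·ω_rod·cosφ = -0.17078 m/s.
|V_P| = √(V_Px² + V_Py²) = 2.3205 m/s.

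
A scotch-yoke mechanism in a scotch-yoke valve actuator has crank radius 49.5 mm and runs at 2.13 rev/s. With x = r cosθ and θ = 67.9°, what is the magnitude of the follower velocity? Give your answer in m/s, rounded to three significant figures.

ω = 13.38 rad/s (from 2.13 rev/s).
x = r cosθ ⇒ ẋ = −rω sinθ.
|v| = rω|sinθ| = 0.0495·13.38·|sin 67.9°| = 0.6138 m/s.

0.614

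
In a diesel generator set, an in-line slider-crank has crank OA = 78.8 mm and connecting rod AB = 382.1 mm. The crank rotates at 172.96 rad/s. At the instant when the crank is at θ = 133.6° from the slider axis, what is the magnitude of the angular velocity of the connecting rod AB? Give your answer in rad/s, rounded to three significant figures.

24.9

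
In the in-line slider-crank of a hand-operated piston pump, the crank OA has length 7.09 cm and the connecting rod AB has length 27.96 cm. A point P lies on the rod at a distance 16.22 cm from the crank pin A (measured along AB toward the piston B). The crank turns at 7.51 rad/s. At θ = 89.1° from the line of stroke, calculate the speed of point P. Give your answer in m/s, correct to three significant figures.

0.534

ω = 7.51 rad/s.  Crank-pin speed |V_A| = rω = 0.53246 m/s, perpendicular to OA.
Rod angle: sinφ = −(r/L) sinθ ⇒ φ = -14.687°; ω_rod = −rω cosθ/√(L²−r²sin²θ) = -0.030923 rad/s.
V_P = V_A + ω_rod × AP, with AP = 0.1622 m along the rod.
Components: V_Px = −rω sinθ − a·ω_rod·sinφ = -0.53367 m/s;  V_Py = rω cosθ + a·ω_rod·cosφ = +0.0035117 m/s.
|V_P| = √(V_Px² + V_Py²) = 0.53368 m/s.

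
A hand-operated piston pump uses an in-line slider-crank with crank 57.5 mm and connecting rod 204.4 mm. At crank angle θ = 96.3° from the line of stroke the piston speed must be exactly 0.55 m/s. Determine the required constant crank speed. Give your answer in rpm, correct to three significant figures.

94.9

For an in-line slider-crank, |v_piston| = rω|sinθ|·[1 + r cosθ/√(L² − r² sin²θ)].
With r = 0.0575 m, L = 0.2044 m, θ = 96.3°: the bracketed kinematic factor |dx/dθ| = 0.055315 m.
ω = v/|dx/dθ| = 0.55/0.055315 = 9.943 rad/s.
N = 60ω/(2π) = 94.949 rpm.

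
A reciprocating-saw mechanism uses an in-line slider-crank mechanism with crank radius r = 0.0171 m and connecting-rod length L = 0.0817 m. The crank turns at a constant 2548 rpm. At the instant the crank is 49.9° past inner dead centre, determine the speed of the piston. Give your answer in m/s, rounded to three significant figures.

3.97

ω = 2π·2548/60 = 266.8 rad/s
For an in-line slider-crank, x = r cosθ + √(L² − r² sin²θ), so v = −rω sinθ·[1 + r cosθ/√(L² − r² sin²θ)].
With r = 0.0171 m, L = 0.0817 m, θ = 49.9°: √(L² − r² sin²θ) = 0.080646 m.
v = −0.0171·266.8·0.76492·[1 + 0.0171·0.64412/0.080646] = -3.9668 m/s.
|v| = 3.9668 m/s.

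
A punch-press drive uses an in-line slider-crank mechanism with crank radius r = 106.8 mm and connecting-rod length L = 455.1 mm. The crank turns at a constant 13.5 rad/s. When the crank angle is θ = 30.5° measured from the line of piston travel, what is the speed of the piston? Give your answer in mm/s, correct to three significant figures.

881

ω = 13.5 rad/s
For an in-line slider-crank, x = r cosθ + √(L² − r² sin²θ), so v = −rω sinθ·[1 + r cosθ/√(L² − r² sin²θ)].
With r = 0.1068 m, L = 0.4551 m, θ = 30.5°: √(L² − r² sin²θ) = 0.45186 m.
v = −0.1068·13.5·0.50754·[1 + 0.1068·0.86163/0.45186] = -0.88079 m/s.
|v| = 0.88079 m/s = 880.79 mm/s.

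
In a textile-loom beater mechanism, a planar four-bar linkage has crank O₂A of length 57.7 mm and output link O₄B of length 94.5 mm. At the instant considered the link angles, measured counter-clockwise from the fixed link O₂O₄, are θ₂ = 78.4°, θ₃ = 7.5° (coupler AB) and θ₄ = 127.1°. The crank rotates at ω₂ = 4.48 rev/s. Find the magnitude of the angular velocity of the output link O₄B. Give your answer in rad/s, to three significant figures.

18.7

ω₂ = 28.15 rad/s (from 4.48 rev/s).
Differentiating the loop-closure r₂e^{iθ₂}+r₃e^{iθ₃}=r₁+r₄e^{iθ₄} gives r₂ω₂e^{iθ₂}+r₃ω₃e^{iθ₃}=r₄ω₄e^{iθ₄}.
Eliminating the other unknown: ω₄ = r₂ω₂ sin(θ₂−θ₃) / [r₄ sin(θ₄−θ₃)].
Numerator sine = +0.94495; denominator sine = +0.86949.
Result = 0.0577·28.15·(+0.94495) / (0.0945·(+0.86949)) = +18.679 rad/s; magnitude 18.679 rad/s.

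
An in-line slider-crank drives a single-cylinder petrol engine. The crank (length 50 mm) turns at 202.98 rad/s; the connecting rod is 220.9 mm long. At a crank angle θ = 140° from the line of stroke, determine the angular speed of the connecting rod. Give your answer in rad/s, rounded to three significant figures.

ω = 203 rad/s
The rod makes angle φ with the slider axis where L sinφ = r sinθ; differentiating, L cosφ·φ̇ = r ω cosθ.
L cosφ = √(L² − r² sin²θ) = 0.21855 m.
|ω_rod| = r ω |cosθ| / √(L² − r² sin²θ) = 0.05·203·0.76604/0.21855 = 35.574 rad/s.

35.6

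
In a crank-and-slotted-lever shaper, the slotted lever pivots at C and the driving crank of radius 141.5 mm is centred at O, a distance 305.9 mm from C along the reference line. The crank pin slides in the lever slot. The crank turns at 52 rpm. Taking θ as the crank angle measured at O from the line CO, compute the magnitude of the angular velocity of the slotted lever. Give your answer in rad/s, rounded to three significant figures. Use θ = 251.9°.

0.413

ω = 5.445 rad/s (from 52 rpm).
Crank pin A relative to C: A = (d + r cosθ, r sinθ); lever angle φ = atan2(r sinθ, d + r cosθ).
Differentiating tanφ: φ̇ = rω(d cosθ + r)/(d² + r² + 2dr cosθ).
d² + r² + 2dr cosθ = |CA|² = 0.0867019 m²;  d cosθ + r = +0.046464 m.
|ω_lever| = |0.1415·5.445·+0.046464| / 0.0867019 = 0.41293 rad/s.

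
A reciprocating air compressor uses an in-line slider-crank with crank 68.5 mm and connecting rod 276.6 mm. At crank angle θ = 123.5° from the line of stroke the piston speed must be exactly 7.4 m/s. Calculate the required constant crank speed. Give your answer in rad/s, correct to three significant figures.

For an in-line slider-crank, |v_piston| = rω|sinθ|·[1 + r cosθ/√(L² − r² sin²θ)].
With r = 0.0685 m, L = 0.2766 m, θ = 123.5°: the bracketed kinematic factor |dx/dθ| = 0.049141 m.
ω = v/|dx/dθ| = 7.4/0.049141 = 150.59 rad/s.

151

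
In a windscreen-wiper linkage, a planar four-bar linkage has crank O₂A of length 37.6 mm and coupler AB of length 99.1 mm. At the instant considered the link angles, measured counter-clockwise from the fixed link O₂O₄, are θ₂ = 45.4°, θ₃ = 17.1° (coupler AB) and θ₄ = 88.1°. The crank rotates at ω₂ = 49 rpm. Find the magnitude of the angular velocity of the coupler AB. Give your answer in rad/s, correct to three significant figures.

1.40

ω₂ = 5.131 rad/s (from 49 rpm).
Differentiating the loop-closure r₂e^{iθ₂}+r₃e^{iθ₃}=r₁+r₄e^{iθ₄} gives r₂ω₂e^{iθ₂}+r₃ω₃e^{iθ₃}=r₄ω₄e^{iθ₄}.
Eliminating the other unknown: ω₃ = r₂ω₂ sin(θ₄−θ₂) / [r₃ sin(θ₃−θ₄)].
Numerator sine = +0.67816; denominator sine = -0.94552.
Result = 0.0376·5.131·(+0.67816) / (0.0991·(-0.94552)) = -1.3964 rad/s; magnitude 1.3964 rad/s.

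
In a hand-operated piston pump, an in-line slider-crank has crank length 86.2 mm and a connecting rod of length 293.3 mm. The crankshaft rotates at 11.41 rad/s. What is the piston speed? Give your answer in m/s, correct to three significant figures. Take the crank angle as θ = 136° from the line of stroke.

ω = 11.41 rad/s
For an in-line slider-crank, x = r cosθ + √(L² − r² sin²θ), so v = −rω sinθ·[1 + r cosθ/√(L² − r² sin²θ)].
With r = 0.0862 m, L = 0.2933 m, θ = 136°: √(L² − r² sin²θ) = 0.28712 m.
v = −0.0862·11.41·0.69466·[1 + 0.0862·-0.71934/0.28712] = -0.53568 m/s.
|v| = 0.53568 m/s.

0.536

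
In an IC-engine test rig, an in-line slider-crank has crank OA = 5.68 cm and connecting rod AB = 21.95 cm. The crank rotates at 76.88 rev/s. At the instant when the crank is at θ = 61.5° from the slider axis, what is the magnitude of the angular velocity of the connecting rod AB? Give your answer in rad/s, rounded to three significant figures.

ω = 483.1 rad/s (converted from 76.88 rev/s).
The rod makes angle φ with the slider axis where L sinφ = r sinθ; differentiating, L cosφ·φ̇ = r ω cosθ.
L cosφ = √(L² − r² sin²θ) = 0.21375 m.
|ω_rod| = r ω |cosθ| / √(L² − r² sin²θ) = 0.0568·483.1·0.47716/0.21375 = 61.249 rad/s.

61.2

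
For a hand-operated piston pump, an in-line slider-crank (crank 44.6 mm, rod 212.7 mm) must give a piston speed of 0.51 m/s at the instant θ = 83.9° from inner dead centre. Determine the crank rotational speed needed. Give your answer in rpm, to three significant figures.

For an in-line slider-crank, |v_piston| = rω|sinθ|·[1 + r cosθ/√(L² − r² sin²θ)].
With r = 0.0446 m, L = 0.2127 m, θ = 83.9°: the bracketed kinematic factor |dx/dθ| = 0.045358 m.
ω = v/|dx/dθ| = 0.51/0.045358 = 11.244 rad/s.
N = 60ω/(2π) = 107.37 rpm.

107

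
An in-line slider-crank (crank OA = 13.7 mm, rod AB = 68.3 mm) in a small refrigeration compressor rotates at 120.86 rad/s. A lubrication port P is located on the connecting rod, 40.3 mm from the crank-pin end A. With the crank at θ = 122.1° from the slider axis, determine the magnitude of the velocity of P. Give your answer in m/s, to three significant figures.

1.36

ω = 120.9 rad/s.  Crank-pin speed |V_A| = rω = 1.6558 m/s, perpendicular to OA.
Rod angle: sinφ = −(r/L) sinθ ⇒ φ = -9.783°; ω_rod = −rω cosθ/√(L²−r²sin²θ) = +13.073 rad/s.
V_P = V_A + ω_rod × AP, with AP = 0.0403 m along the rod.
Components: V_Px = −rω sinθ − a·ω_rod·sinφ = -1.3131 m/s;  V_Py = rω cosθ + a·ω_rod·cosφ = -0.36071 m/s.
|V_P| = √(V_Px² + V_Py²) = 1.3618 m/s.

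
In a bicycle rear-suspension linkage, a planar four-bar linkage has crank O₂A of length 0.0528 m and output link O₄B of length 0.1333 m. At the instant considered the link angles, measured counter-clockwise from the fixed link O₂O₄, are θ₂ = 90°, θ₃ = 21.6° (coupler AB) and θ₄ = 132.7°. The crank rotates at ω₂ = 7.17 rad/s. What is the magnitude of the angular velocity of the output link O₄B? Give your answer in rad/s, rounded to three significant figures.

2.83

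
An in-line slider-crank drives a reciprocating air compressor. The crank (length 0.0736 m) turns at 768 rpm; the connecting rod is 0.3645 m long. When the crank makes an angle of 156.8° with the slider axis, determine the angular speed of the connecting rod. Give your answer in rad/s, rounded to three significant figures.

15.0

ω = 80.42 rad/s (converted from 768 rpm).
The rod makes angle φ with the slider axis where L sinφ = r sinθ; differentiating, L cosφ·φ̇ = r ω cosθ.
L cosφ = √(L² − r² sin²θ) = 0.36335 m.
|ω_rod| = r ω |cosθ| / √(L² − r² sin²θ) = 0.0736·80.42·0.91914/0.36335 = 14.974 rad/s.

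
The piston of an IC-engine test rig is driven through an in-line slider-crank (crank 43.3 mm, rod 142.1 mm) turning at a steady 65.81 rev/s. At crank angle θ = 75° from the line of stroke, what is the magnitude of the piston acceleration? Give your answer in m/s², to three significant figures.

ω = 2π·65.8 = 413.5 rad/s
x(θ) = r cosθ + √(L² − r² sin²θ); with ω constant, a = ω²·d²x/dθ².
d²x/dθ² = −r cosθ − r²(cos2θ)/√u − r⁴ sin²2θ/(4u^{3/2}),  u = L² − r² sin²θ = 0.0184431 m².
Substituting r = 0.0433 m, L = 0.1421 m, θ = 75°: d²x/dθ² = +0.00066151 m.
a = ω²·d²x/dθ² = (413.5)²·(+0.00066151) = +113.1 m/s²;  |a| = 113.1 m/s².

113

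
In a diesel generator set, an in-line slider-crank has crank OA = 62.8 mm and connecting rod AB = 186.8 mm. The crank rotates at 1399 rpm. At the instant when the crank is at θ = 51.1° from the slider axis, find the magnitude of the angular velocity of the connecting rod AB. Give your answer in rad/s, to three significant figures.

ω = 146.5 rad/s (converted from 1399 rpm).
The rod makes angle φ with the slider axis where L sinφ = r sinθ; differentiating, L cosφ·φ̇ = r ω cosθ.
L cosφ = √(L² − r² sin²θ) = 0.18029 m.
|ω_rod| = r ω |cosθ| / √(L² − r² sin²θ) = 0.0628·146.5·0.62796/0.18029 = 32.045 rad/s.

32.0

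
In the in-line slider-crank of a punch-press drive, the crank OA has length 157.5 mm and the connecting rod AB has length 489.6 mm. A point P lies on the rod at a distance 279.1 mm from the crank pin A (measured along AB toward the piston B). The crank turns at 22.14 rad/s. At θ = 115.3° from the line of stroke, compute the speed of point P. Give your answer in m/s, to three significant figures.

ω = 22.14 rad/s.  Crank-pin speed |V_A| = rω = 3.487 m/s, perpendicular to OA.
Rod angle: sinφ = −(r/L) sinθ ⇒ φ = -16.908°; ω_rod = −rω cosθ/√(L²−r²sin²θ) = +3.1813 rad/s.
V_P = V_A + ω_rod × AP, with AP = 0.2791 m along the rod.
Components: V_Px = −rω sinθ − a·ω_rod·sinφ = -2.8944 m/s;  V_Py = rω cosθ + a·ω_rod·cosφ = -0.64071 m/s.
|V_P| = √(V_Px² + V_Py²) = 2.9644 m/s.

2.96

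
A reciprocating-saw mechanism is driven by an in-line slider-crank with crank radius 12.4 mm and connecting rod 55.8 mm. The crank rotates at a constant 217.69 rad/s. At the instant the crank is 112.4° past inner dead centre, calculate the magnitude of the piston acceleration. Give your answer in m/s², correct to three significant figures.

318

ω = 217.7 rad/s
x(θ) = r cosθ + √(L² − r² sin²θ); with ω constant, a = ω²·d²x/dθ².
d²x/dθ² = −r cosθ − r²(cos2θ)/√u − r⁴ sin²2θ/(4u^{3/2}),  u = L² − r² sin²θ = 0.00298221 m².
Substituting r = 0.0124 m, L = 0.0558 m, θ = 112.4°: d²x/dθ² = +0.0067051 m.
a = ω²·d²x/dθ² = (217.7)²·(+0.0067051) = +317.75 m/s²;  |a| = 317.75 m/s².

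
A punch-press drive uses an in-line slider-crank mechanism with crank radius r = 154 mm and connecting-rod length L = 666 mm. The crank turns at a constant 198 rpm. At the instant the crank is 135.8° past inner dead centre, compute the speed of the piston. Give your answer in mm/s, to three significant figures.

1850

ω = 2π·198/60 = 20.73 rad/s
For an in-line slider-crank, x = r cosθ + √(L² − r² sin²θ), so v = −rω sinθ·[1 + r cosθ/√(L² − r² sin²θ)].
With r = 0.154 m, L = 0.666 m, θ = 135.8°: √(L² − r² sin²θ) = 0.65729 m.
v = −0.154·20.73·0.69717·[1 + 0.154·-0.71691/0.65729] = -1.8522 m/s.
|v| = 1.8522 m/s = 1852.2 mm/s.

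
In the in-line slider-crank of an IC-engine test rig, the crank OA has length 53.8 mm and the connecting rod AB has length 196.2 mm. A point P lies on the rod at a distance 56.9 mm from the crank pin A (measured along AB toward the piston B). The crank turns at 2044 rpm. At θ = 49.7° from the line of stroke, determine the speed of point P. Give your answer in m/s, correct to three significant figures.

10.7

ω = 214 rad/s.  Crank-pin speed |V_A| = rω = 11.516 m/s, perpendicular to OA.
Rod angle: sinφ = −(r/L) sinθ ⇒ φ = -12.071°; ω_rod = −rω cosθ/√(L²−r²sin²θ) = -38.821 rad/s.
V_P = V_A + ω_rod × AP, with AP = 0.0569 m along the rod.
Components: V_Px = −rω sinθ − a·ω_rod·sinφ = -9.2446 m/s;  V_Py = rω cosθ + a·ω_rod·cosφ = +5.2882 m/s.
|V_P| = √(V_Px² + V_Py²) = 10.65 m/s.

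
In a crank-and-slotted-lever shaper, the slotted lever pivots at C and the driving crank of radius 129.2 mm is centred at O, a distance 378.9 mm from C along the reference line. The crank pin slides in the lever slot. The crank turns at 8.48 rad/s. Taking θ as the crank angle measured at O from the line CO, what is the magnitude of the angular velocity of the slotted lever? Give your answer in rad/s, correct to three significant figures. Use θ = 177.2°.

4.37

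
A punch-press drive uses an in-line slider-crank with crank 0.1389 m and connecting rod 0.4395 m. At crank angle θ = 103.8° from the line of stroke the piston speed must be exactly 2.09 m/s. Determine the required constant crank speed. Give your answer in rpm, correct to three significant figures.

161

For an in-line slider-crank, |v_piston| = rω|sinθ|·[1 + r cosθ/√(L² − r² sin²θ)].
With r = 0.1389 m, L = 0.4395 m, θ = 103.8°: the bracketed kinematic factor |dx/dθ| = 0.12421 m.
ω = v/|dx/dθ| = 2.09/0.12421 = 16.827 rad/s.
N = 60ω/(2π) = 160.68 rpm.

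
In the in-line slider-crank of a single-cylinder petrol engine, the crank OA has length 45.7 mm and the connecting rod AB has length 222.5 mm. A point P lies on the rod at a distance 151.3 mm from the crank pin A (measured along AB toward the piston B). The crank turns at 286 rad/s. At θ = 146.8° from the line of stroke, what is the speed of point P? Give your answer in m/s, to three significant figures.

7.22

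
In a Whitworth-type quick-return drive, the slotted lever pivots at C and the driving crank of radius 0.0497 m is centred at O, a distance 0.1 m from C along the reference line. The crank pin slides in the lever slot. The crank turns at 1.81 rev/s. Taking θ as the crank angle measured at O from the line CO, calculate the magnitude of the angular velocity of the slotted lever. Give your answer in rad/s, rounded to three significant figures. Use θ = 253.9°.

1.28

ω = 11.37 rad/s (from 1.81 rev/s).
Crank pin A relative to C: A = (d + r cosθ, r sinθ); lever angle φ = atan2(r sinθ, d + r cosθ).
Differentiating tanφ: φ̇ = rω(d cosθ + r)/(d² + r² + 2dr cosθ).
d² + r² + 2dr cosθ = |CA|² = 0.00971358 m²;  d cosθ + r = +0.021969 m.
|ω_lever| = |0.0497·11.37·+0.021969| / 0.00971358 = 1.2783 rad/s.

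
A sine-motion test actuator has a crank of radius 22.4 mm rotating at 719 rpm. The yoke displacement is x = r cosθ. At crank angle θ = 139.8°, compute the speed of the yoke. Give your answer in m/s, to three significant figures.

ω = 75.29 rad/s (from 719 rpm).
x = r cosθ ⇒ ẋ = −rω sinθ.
|v| = rω|sinθ| = 0.0224·75.29·|sin 139.8°| = 1.0886 m/s.

1.09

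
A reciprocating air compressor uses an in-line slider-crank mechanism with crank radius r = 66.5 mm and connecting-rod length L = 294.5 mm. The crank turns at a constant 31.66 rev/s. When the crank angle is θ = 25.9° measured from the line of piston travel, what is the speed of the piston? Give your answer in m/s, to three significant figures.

6.96

ω = 2π·31.7 = 198.9 rad/s
For an in-line slider-crank, x = r cosθ + √(L² − r² sin²θ), so v = −rω sinθ·[1 + r cosθ/√(L² − r² sin²θ)].
With r = 0.0665 m, L = 0.2945 m, θ = 25.9°: √(L² − r² sin²θ) = 0.29306 m.
v = −0.0665·198.9·0.43680·[1 + 0.0665·0.89956/0.29306] = -6.9577 m/s.
|v| = 6.9577 m/s.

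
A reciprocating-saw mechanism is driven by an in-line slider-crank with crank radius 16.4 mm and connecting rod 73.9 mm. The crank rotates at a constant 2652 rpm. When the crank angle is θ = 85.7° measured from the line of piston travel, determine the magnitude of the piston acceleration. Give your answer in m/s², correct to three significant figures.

190

ω = 2π·2652/60 = 277.7 rad/s
x(θ) = r cosθ + √(L² − r² sin²θ); with ω constant, a = ω²·d²x/dθ².
d²x/dθ² = −r cosθ − r²(cos2θ)/√u − r⁴ sin²2θ/(4u^{3/2}),  u = L² − r² sin²θ = 0.00519376 m².
Substituting r = 0.0164 m, L = 0.0739 m, θ = 85.7°: d²x/dθ² = +0.0024594 m.
a = ω²·d²x/dθ² = (277.7)²·(+0.0024594) = +189.68 m/s²;  |a| = 189.68 m/s².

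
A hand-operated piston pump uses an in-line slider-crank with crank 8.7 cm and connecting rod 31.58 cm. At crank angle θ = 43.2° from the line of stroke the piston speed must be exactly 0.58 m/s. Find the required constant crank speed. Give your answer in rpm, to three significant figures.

77.2

For an in-line slider-crank, |v_piston| = rω|sinθ|·[1 + r cosθ/√(L² − r² sin²θ)].
With r = 0.087 m, L = 0.3158 m, θ = 43.2°: the bracketed kinematic factor |dx/dθ| = 0.071734 m.
ω = v/|dx/dθ| = 0.58/0.071734 = 8.0854 rad/s.
N = 60ω/(2π) = 77.21 rpm.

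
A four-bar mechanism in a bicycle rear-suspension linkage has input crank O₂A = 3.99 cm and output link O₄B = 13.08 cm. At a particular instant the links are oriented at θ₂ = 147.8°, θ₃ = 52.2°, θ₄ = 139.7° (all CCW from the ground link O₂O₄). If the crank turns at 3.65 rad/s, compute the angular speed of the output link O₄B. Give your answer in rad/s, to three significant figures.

1.11

ω₂ = 3.65 rad/s
Differentiating the loop-closure r₂e^{iθ₂}+r₃e^{iθ₃}=r₁+r₄e^{iθ₄} gives r₂ω₂e^{iθ₂}+r₃ω₃e^{iθ₃}=r₄ω₄e^{iθ₄}.
Eliminating the other unknown: ω₄ = r₂ω₂ sin(θ₂−θ₃) / [r₄ sin(θ₄−θ₃)].
Numerator sine = +0.99523; denominator sine = +0.99905.
Result = 0.0399·3.65·(+0.99523) / (0.1308·(+0.99905)) = +1.1092 rad/s; magnitude 1.1092 rad/s.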